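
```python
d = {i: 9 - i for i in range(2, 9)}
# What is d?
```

{2: 7, 3: 6, 4: 5, 5: 4, 6: 3, 7: 2, 8: 1}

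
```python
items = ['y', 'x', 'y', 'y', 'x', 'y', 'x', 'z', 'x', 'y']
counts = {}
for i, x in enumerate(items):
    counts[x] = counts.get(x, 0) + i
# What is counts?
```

Initial: counts = {}, items = ['y', 'x', 'y', 'y', 'x', 'y', 'x', 'z', 'x', 'y']
i=0, x='y': counts = {'y': 0}
i=1, x='x': counts = {'y': 0, 'x': 1}
i=2, x='y': counts = {'y': 2, 'x': 1}
i=3, x='y': counts = {'y': 5, 'x': 1}
i=4, x='x': counts = {'y': 5, 'x': 5}
i=5, x='y': counts = {'y': 10, 'x': 5}
i=6, x='x': counts = {'y': 10, 'x': 11}
i=7, x='z': counts = {'y': 10, 'x': 11, 'z': 7}
i=8, x='x': counts = {'y': 10, 'x': 19, 'z': 7}
i=9, x='y': counts = {'y': 19, 'x': 19, 'z': 7}

{'y': 19, 'x': 19, 'z': 7}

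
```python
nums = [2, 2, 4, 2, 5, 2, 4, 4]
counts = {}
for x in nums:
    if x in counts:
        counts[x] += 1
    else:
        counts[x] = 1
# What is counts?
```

Initial: counts = {}, nums = [2, 2, 4, 2, 5, 2, 4, 4]
See 2: counts = {2: 1}
See 2: counts = {2: 2}
See 4: counts = {2: 2, 4: 1}
See 2: counts = {2: 3, 4: 1}
See 5: counts = {2: 3, 4: 1, 5: 1}
See 2: counts = {2: 4, 4: 1, 5: 1}
See 4: counts = {2: 4, 4: 2, 5: 1}
See 4: counts = {2: 4, 4: 3, 5: 1}

{2: 4, 4: 3, 5: 1}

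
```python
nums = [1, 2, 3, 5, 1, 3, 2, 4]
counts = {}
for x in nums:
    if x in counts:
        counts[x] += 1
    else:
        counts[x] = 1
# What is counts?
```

Initial: counts = {}, nums = [1, 2, 3, 5, 1, 3, 2, 4]
See 1: counts = {1: 1}
See 2: counts = {1: 1, 2: 1}
See 3: counts = {1: 1, 2: 1, 3: 1}
See 5: counts = {1: 1, 2: 1, 3: 1, 5: 1}
See 1: counts = {1: 2, 2: 1, 3: 1, 5: 1}
See 3: counts = {1: 2, 2: 1, 3: 2, 5: 1}
See 2: counts = {1: 2, 2: 2, 3: 2, 5: 1}
See 4: counts = {1: 2, 2: 2, 3: 2, 5: 1, 4: 1}

{1: 2, 2: 2, 3: 2, 5: 1, 4: 1}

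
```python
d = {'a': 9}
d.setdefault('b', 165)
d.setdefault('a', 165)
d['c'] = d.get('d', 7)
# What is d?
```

After line 1: d = {'a': 9}
After line 2 (setdefault adds 'b'=165): d = {'a': 9, 'b': 165}
After line 3 (setdefault 'a' no-op, already exists): d = {'a': 9, 'b': 165}
After line 4 (get('d', 7) returns default since 'd' not in d): d = {'a': 9, 'b': 165, 'c': 7}

{'a': 9, 'b': 165, 'c': 7}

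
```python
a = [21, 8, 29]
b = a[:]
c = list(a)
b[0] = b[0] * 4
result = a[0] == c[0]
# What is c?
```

After line 1: a = [21, 8, 29]
After line 2 (b = a[:], copy): a = [21, 8, 29], b = [21, 8, 29]
After line 3 (c = list(a) is a copy, new object): c = [21, 8, 29]
After line 4 (b[0] = 21 * 4 = 84; only b mutates (copy)): a = [21, 8, 29], b = [84, 8, 29], c = [21, 8, 29]
After line 5 (a[0] = 21, c[0] = 21; result = True)

[21, 8, 29]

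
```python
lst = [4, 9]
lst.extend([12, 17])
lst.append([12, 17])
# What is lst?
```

After line 1: lst = [4, 9]
After line 2 (extend unpacks [12, 17]): lst = [4, 9, 12, 17]
After line 3 (append adds [12, 17] as single element): lst = [4, 9, 12, 17, [12, 17]]

[4, 9, 12, 17, [12, 17]]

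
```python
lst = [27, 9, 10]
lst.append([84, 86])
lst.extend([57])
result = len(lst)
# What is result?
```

After line 1: lst = [27, 9, 10]
After line 2 (append adds [84, 86] as single element): lst = [27, 9, 10, [84, 86]]
After line 3 (extend unpacks [57], adds 57): lst = [27, 9, 10, [84, 86], 57]
After line 4: result = len(lst) = 5

5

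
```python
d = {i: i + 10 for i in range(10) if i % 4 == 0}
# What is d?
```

{0: 10, 4: 14, 8: 18}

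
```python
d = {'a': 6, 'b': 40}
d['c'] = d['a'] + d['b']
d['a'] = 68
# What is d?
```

After line 1: d = {'a': 6, 'b': 40}
After line 2 (d['c'] = 6 + 40): d = {'a': 6, 'b': 40, 'c': 46}
After line 3: d = {'a': 68, 'b': 40, 'c': 46}

{'a': 68, 'b': 40, 'c': 46}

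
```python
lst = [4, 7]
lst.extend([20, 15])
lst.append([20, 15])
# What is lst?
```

After line 1: lst = [4, 7]
After line 2 (extend unpacks [20, 15]): lst = [4, 7, 20, 15]
After line 3 (append adds [20, 15] as single element): lst = [4, 7, 20, 15, [20, 15]]

[4, 7, 20, 15, [20, 15]]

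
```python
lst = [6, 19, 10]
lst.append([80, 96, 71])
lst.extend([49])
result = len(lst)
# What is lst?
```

After line 1: lst = [6, 19, 10]
After line 2 (append adds [80, 96, 71] as single element): lst = [6, 19, 10, [80, 96, 71]]
After line 3 (extend unpacks [49], adds 49): lst = [6, 19, 10, [80, 96, 71], 49]
After line 4: result = len(lst) = 5

[6, 19, 10, [80, 96, 71], 49]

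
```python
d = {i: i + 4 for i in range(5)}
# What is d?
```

{0: 4, 1: 5, 2: 6, 3: 7, 4: 8}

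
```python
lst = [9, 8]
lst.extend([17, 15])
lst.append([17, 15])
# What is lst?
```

After line 1: lst = [9, 8]
After line 2 (extend unpacks [17, 15]): lst = [9, 8, 17, 15]
After line 3 (append adds [17, 15] as single element): lst = [9, 8, 17, 15, [17, 15]]

[9, 8, 17, 15, [17, 15]]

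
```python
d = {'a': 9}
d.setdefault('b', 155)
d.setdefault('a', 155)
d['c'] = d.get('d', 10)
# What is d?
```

After line 1: d = {'a': 9}
After line 2 (setdefault adds 'b'=155): d = {'a': 9, 'b': 155}
After line 3 (setdefault 'a' no-op, already exists): d = {'a': 9, 'b': 155}
After line 4 (get('d', 10) returns default since 'd' not in d): d = {'a': 9, 'b': 155, 'c': 10}

{'a': 9, 'b': 155, 'c': 10}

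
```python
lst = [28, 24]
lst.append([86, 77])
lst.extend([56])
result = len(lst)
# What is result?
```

After line 1: lst = [28, 24]
After line 2 (append adds [86, 77] as single element): lst = [28, 24, [86, 77]]
After line 3 (extend unpacks [56], adds 56): lst = [28, 24, [86, 77], 56]
After line 4: result = len(lst) = 4

4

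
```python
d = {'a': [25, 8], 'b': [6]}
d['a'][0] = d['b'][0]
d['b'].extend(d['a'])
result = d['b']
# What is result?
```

After line 1: d = {'a': [25, 8], 'b': [6]}
After line 2 (a[0] = b[0] = 6): d = {'a': [6, 8], 'b': [6]}
After line 3 (b.extend(a) appends [6, 8]): d = {'a': [6, 8], 'b': [6, 6, 8]}
After line 4: result = d['b'] = [6, 6, 8]

[6, 6, 8]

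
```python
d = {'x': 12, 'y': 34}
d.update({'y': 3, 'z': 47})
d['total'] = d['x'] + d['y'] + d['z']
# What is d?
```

After line 1: d = {'x': 12, 'y': 34}
After line 2 (y overwritten, z added): d = {'x': 12, 'y': 3, 'z': 47}
After line 3 (total = 12 + 3 + 47 = 62): d = {'x': 12, 'y': 3, 'z': 47, 'total': 62}

{'x': 12, 'y': 3, 'z': 47, 'total': 62}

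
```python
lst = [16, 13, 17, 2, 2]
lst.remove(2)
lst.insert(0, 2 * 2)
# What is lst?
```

After line 1: lst = [16, 13, 17, 2, 2]
After line 2 (remove first 2): lst = [16, 13, 17, 2]
After line 3 (insert 4 at index 0): lst = [4, 16, 13, 17, 2]

[4, 16, 13, 17, 2]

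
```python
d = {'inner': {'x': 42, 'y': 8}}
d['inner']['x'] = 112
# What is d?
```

After line 1: d = {'inner': {'x': 42, 'y': 8}}
After line 2 (inner x overwritten): d = {'inner': {'x': 112, 'y': 8}}

{'inner': {'x': 112, 'y': 8}}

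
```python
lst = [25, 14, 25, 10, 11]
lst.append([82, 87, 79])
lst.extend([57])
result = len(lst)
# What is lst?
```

After line 1: lst = [25, 14, 25, 10, 11]
After line 2 (append adds [82, 87, 79] as single element): lst = [25, 14, 25, 10, 11, [82, 87, 79]]
After line 3 (extend unpacks [57], adds 57): lst = [25, 14, 25, 10, 11, [82, 87, 79], 57]
After line 4: result = len(lst) = 7

[25, 14, 25, 10, 11, [82, 87, 79], 57]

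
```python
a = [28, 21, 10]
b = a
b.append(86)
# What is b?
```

After line 1: a = [28, 21, 10]
After line 2 (b = a is an alias, same object): a = [28, 21, 10], b = [28, 21, 10]
After line 3 (b.append mutates the shared list): a = [28, 21, 10, 86], b = [28, 21, 10, 86]

[28, 21, 10, 86]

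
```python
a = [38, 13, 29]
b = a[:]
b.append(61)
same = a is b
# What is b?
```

After line 1: a = [38, 13, 29]
After line 2 (b = a[:] is a shallow copy, new object): a = [38, 13, 29], b = [38, 13, 29]
After line 3 (append only mutates b): a = [38, 13, 29], b = [38, 13, 29, 61]
After line 4 (same = a is b; different objects -> False): same = False

[38, 13, 29, 61]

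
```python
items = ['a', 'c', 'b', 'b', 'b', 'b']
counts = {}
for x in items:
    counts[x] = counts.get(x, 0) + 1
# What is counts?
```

Initial: counts = {}, items = ['a', 'c', 'b', 'b', 'b', 'b']
See 'a': counts = {'a': 1}
See 'c': counts = {'a': 1, 'c': 1}
See 'b': counts = {'a': 1, 'c': 1, 'b': 1}
See 'b': counts = {'a': 1, 'c': 1, 'b': 2}
See 'b': counts = {'a': 1, 'c': 1, 'b': 3}
See 'b': counts = {'a': 1, 'c': 1, 'b': 4}

{'a': 1, 'c': 1, 'b': 4}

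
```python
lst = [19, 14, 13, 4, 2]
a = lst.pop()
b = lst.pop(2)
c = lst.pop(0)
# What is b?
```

After line 1: lst = [19, 14, 13, 4, 2]
After line 2 (pop() -> a = 2): lst = [19, 14, 13, 4]
After line 3 (pop(2) -> b = 13): lst = [19, 14, 4]
After line 4 (pop(0) -> c = 19): lst = [14, 4]

13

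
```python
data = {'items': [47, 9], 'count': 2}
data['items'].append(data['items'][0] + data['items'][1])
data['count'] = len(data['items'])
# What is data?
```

After line 1: data = {'items': [47, 9], 'count': 2}
After line 2 (append 47 + 9 = 56): data = {'items': [47, 9, 56], 'count': 2}
After line 3 (count = len(items) = 3): data = {'items': [47, 9, 56], 'count': 3}

{'items': [47, 9, 56], 'count': 3}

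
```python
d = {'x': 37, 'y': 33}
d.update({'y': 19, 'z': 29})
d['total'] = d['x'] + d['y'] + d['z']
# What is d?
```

After line 1: d = {'x': 37, 'y': 33}
After line 2 (y overwritten, z added): d = {'x': 37, 'y': 19, 'z': 29}
After line 3 (total = 37 + 19 + 29 = 85): d = {'x': 37, 'y': 19, 'z': 29, 'total': 85}

{'x': 37, 'y': 19, 'z': 29, 'total': 85}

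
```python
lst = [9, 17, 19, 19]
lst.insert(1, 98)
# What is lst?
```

[9, 98, 17, 19, 19]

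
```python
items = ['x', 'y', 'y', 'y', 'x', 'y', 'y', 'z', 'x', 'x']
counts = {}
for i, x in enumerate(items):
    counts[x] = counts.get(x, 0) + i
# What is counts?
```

Initial: counts = {}, items = ['x', 'y', 'y', 'y', 'x', 'y', 'y', 'z', 'x', 'x']
i=0, x='x': counts = {'x': 0}
i=1, x='y': counts = {'x': 0, 'y': 1}
i=2, x='y': counts = {'x': 0, 'y': 3}
i=3, x='y': counts = {'x': 0, 'y': 6}
i=4, x='x': counts = {'x': 4, 'y': 6}
i=5, x='y': counts = {'x': 4, 'y': 11}
i=6, x='y': counts = {'x': 4, 'y': 17}
i=7, x='z': counts = {'x': 4, 'y': 17, 'z': 7}
i=8, x='x': counts = {'x': 12, 'y': 17, 'z': 7}
i=9, x='x': counts = {'x': 21, 'y': 17, 'z': 7}

{'x': 21, 'y': 17, 'z': 7}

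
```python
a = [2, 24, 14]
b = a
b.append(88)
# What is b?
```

After line 1: a = [2, 24, 14]
After line 2 (b = a is an alias, same object): a = [2, 24, 14], b = [2, 24, 14]
After line 3 (b.append mutates the shared list): a = [2, 24, 14, 88], b = [2, 24, 14, 88]

[2, 24, 14, 88]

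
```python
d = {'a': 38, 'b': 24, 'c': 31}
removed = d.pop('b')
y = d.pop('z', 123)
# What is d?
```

After line 1: d = {'a': 38, 'b': 24, 'c': 31}
After line 2 (pop 'b' returns 24): d = {'a': 38, 'c': 31}, removed = 24
After line 3 (pop 'z' missing, returns default 123): d = {'a': 38, 'c': 31}, y = 123

{'a': 38, 'c': 31}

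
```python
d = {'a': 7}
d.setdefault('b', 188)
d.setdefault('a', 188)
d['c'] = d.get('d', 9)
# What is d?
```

After line 1: d = {'a': 7}
After line 2 (setdefault adds 'b'=188): d = {'a': 7, 'b': 188}
After line 3 (setdefault 'a' no-op, already exists): d = {'a': 7, 'b': 188}
After line 4 (get('d', 9) returns default since 'd' not in d): d = {'a': 7, 'b': 188, 'c': 9}

{'a': 7, 'b': 188, 'c': 9}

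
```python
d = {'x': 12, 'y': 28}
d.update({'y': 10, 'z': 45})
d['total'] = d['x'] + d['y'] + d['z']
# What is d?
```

After line 1: d = {'x': 12, 'y': 28}
After line 2 (y overwritten, z added): d = {'x': 12, 'y': 10, 'z': 45}
After line 3 (total = 12 + 10 + 45 = 67): d = {'x': 12, 'y': 10, 'z': 45, 'total': 67}

{'x': 12, 'y': 10, 'z': 45, 'total': 67}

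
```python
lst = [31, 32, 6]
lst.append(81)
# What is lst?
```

[31, 32, 6, 81]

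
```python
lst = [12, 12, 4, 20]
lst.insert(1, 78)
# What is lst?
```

[12, 78, 12, 4, 20]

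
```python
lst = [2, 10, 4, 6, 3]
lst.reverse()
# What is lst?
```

[3, 6, 4, 10, 2]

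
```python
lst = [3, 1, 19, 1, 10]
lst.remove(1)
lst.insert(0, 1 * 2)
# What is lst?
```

After line 1: lst = [3, 1, 19, 1, 10]
After line 2 (remove first 1): lst = [3, 19, 1, 10]
After line 3 (insert 2 at index 0): lst = [2, 3, 19, 1, 10]

[2, 3, 19, 1, 10]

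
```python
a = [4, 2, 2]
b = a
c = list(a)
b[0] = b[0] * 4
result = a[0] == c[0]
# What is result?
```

After line 1: a = [4, 2, 2]
After line 2 (b = a, alias): a = [4, 2, 2], b = [4, 2, 2]
After line 3 (c = list(a) is a copy, new object): c = [4, 2, 2]
After line 4 (b[0] = 4 * 4 = 16; mutates shared a/b): a = b = [16, 2, 2], c = [4, 2, 2]
After line 5 (a[0] = 16, c[0] = 4; result = False)

False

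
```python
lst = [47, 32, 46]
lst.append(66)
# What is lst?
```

[47, 32, 46, 66]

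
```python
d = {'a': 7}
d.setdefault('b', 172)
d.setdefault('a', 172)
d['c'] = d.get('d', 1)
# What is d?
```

After line 1: d = {'a': 7}
After line 2 (setdefault adds 'b'=172): d = {'a': 7, 'b': 172}
After line 3 (setdefault 'a' no-op, already exists): d = {'a': 7, 'b': 172}
After line 4 (get('d', 1) returns default since 'd' not in d): d = {'a': 7, 'b': 172, 'c': 1}

{'a': 7, 'b': 172, 'c': 1}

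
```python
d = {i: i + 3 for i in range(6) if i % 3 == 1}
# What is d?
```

{1: 4, 4: 7}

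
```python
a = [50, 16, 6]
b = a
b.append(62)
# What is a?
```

After line 1: a = [50, 16, 6]
After line 2 (b = a is an alias, same object): a = [50, 16, 6], b = [50, 16, 6]
After line 3 (b.append mutates the shared list): a = [50, 16, 6, 62], b = [50, 16, 6, 62]

[50, 16, 6, 62]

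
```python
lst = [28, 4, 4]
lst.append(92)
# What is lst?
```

[28, 4, 4, 92]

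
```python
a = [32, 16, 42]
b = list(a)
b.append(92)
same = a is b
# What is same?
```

After line 1: a = [32, 16, 42]
After line 2 (b = list(a) is a shallow copy, new object): a = [32, 16, 42], b = [32, 16, 42]
After line 3 (append only mutates b): a = [32, 16, 42], b = [32, 16, 42, 92]
After line 4 (same = a is b; different objects -> False): same = False

False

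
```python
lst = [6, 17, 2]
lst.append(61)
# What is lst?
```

[6, 17, 2, 61]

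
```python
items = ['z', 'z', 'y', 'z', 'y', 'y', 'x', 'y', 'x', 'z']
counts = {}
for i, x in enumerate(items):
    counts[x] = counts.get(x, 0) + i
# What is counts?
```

Initial: counts = {}, items = ['z', 'z', 'y', 'z', 'y', 'y', 'x', 'y', 'x', 'z']
i=0, x='z': counts = {'z': 0}
i=1, x='z': counts = {'z': 1}
i=2, x='y': counts = {'z': 1, 'y': 2}
i=3, x='z': counts = {'z': 4, 'y': 2}
i=4, x='y': counts = {'z': 4, 'y': 6}
i=5, x='y': counts = {'z': 4, 'y': 11}
i=6, x='x': counts = {'z': 4, 'y': 11, 'x': 6}
i=7, x='y': counts = {'z': 4, 'y': 18, 'x': 6}
i=8, x='x': counts = {'z': 4, 'y': 18, 'x': 14}
i=9, x='z': counts = {'z': 13, 'y': 18, 'x': 14}

{'z': 13, 'y': 18, 'x': 14}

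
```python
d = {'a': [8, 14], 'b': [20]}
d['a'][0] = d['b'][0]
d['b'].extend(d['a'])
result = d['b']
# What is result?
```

After line 1: d = {'a': [8, 14], 'b': [20]}
After line 2 (a[0] = b[0] = 20): d = {'a': [20, 14], 'b': [20]}
After line 3 (b.extend(a) appends [20, 14]): d = {'a': [20, 14], 'b': [20, 20, 14]}
After line 4: result = d['b'] = [20, 20, 14]

[20, 20, 14]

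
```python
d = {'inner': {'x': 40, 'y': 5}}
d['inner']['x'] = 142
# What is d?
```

After line 1: d = {'inner': {'x': 40, 'y': 5}}
After line 2 (inner x overwritten): d = {'inner': {'x': 142, 'y': 5}}

{'inner': {'x': 142, 'y': 5}}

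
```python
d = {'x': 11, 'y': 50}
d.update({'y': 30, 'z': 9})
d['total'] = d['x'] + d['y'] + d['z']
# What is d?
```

After line 1: d = {'x': 11, 'y': 50}
After line 2 (y overwritten, z added): d = {'x': 11, 'y': 30, 'z': 9}
After line 3 (total = 11 + 30 + 9 = 50): d = {'x': 11, 'y': 30, 'z': 9, 'total': 50}

{'x': 11, 'y': 30, 'z': 9, 'total': 50}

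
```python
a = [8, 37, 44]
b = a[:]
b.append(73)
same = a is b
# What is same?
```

After line 1: a = [8, 37, 44]
After line 2 (b = a[:] is a shallow copy, new object): a = [8, 37, 44], b = [8, 37, 44]
After line 3 (append only mutates b): a = [8, 37, 44], b = [8, 37, 44, 73]
After line 4 (same = a is b; different objects -> False): same = False

False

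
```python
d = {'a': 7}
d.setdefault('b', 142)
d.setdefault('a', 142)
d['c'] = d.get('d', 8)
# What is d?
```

After line 1: d = {'a': 7}
After line 2 (setdefault adds 'b'=142): d = {'a': 7, 'b': 142}
After line 3 (setdefault 'a' no-op, already exists): d = {'a': 7, 'b': 142}
After line 4 (get('d', 8) returns default since 'd' not in d): d = {'a': 7, 'b': 142, 'c': 8}

{'a': 7, 'b': 142, 'c': 8}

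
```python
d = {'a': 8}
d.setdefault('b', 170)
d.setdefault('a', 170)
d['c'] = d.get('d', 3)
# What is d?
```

After line 1: d = {'a': 8}
After line 2 (setdefault adds 'b'=170): d = {'a': 8, 'b': 170}
After line 3 (setdefault 'a' no-op, already exists): d = {'a': 8, 'b': 170}
After line 4 (get('d', 3) returns default since 'd' not in d): d = {'a': 8, 'b': 170, 'c': 3}

{'a': 8, 'b': 170, 'c': 3}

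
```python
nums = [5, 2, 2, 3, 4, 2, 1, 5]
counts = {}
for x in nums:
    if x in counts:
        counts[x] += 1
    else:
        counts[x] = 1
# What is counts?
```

Initial: counts = {}, nums = [5, 2, 2, 3, 4, 2, 1, 5]
See 5: counts = {5: 1}
See 2: counts = {5: 1, 2: 1}
See 2: counts = {5: 1, 2: 2}
See 3: counts = {5: 1, 2: 2, 3: 1}
See 4: counts = {5: 1, 2: 2, 3: 1, 4: 1}
See 2: counts = {5: 1, 2: 3, 3: 1, 4: 1}
See 1: counts = {5: 1, 2: 3, 3: 1, 4: 1, 1: 1}
See 5: counts = {5: 2, 2: 3, 3: 1, 4: 1, 1: 1}

{5: 2, 2: 3, 3: 1, 4: 1, 1: 1}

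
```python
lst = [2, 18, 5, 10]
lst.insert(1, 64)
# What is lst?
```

[2, 64, 18, 5, 10]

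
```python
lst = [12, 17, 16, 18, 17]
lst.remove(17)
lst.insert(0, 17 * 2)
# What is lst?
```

After line 1: lst = [12, 17, 16, 18, 17]
After line 2 (remove first 17): lst = [12, 16, 18, 17]
After line 3 (insert 34 at index 0): lst = [34, 12, 16, 18, 17]

[34, 12, 16, 18, 17]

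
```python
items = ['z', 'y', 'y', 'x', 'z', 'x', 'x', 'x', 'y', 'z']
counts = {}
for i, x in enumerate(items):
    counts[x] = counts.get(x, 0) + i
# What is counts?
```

Initial: counts = {}, items = ['z', 'y', 'y', 'x', 'z', 'x', 'x', 'x', 'y', 'z']
i=0, x='z': counts = {'z': 0}
i=1, x='y': counts = {'z': 0, 'y': 1}
i=2, x='y': counts = {'z': 0, 'y': 3}
i=3, x='x': counts = {'z': 0, 'y': 3, 'x': 3}
i=4, x='z': counts = {'z': 4, 'y': 3, 'x': 3}
i=5, x='x': counts = {'z': 4, 'y': 3, 'x': 8}
i=6, x='x': counts = {'z': 4, 'y': 3, 'x': 14}
i=7, x='x': counts = {'z': 4, 'y': 3, 'x': 21}
i=8, x='y': counts = {'z': 4, 'y': 11, 'x': 21}
i=9, x='z': counts = {'z': 13, 'y': 11, 'x': 21}

{'z': 13, 'y': 11, 'x': 21}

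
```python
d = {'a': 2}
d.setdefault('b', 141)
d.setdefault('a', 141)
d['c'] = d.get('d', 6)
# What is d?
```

After line 1: d = {'a': 2}
After line 2 (setdefault adds 'b'=141): d = {'a': 2, 'b': 141}
After line 3 (setdefault 'a' no-op, already exists): d = {'a': 2, 'b': 141}
After line 4 (get('d', 6) returns default since 'd' not in d): d = {'a': 2, 'b': 141, 'c': 6}

{'a': 2, 'b': 141, 'c': 6}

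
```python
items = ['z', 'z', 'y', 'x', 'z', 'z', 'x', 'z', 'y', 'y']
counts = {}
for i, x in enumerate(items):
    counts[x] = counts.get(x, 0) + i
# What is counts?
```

Initial: counts = {}, items = ['z', 'z', 'y', 'x', 'z', 'z', 'x', 'z', 'y', 'y']
i=0, x='z': counts = {'z': 0}
i=1, x='z': counts = {'z': 1}
i=2, x='y': counts = {'z': 1, 'y': 2}
i=3, x='x': counts = {'z': 1, 'y': 2, 'x': 3}
i=4, x='z': counts = {'z': 5, 'y': 2, 'x': 3}
i=5, x='z': counts = {'z': 10, 'y': 2, 'x': 3}
i=6, x='x': counts = {'z': 10, 'y': 2, 'x': 9}
i=7, x='z': counts = {'z': 17, 'y': 2, 'x': 9}
i=8, x='y': counts = {'z': 17, 'y': 10, 'x': 9}
i=9, x='y': counts = {'z': 17, 'y': 19, 'x': 9}

{'z': 17, 'y': 19, 'x': 9}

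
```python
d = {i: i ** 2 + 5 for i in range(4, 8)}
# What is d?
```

{4: 21, 5: 30, 6: 41, 7: 54}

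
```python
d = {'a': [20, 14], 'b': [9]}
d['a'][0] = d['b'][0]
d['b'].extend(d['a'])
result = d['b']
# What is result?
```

After line 1: d = {'a': [20, 14], 'b': [9]}
After line 2 (a[0] = b[0] = 9): d = {'a': [9, 14], 'b': [9]}
After line 3 (b.extend(a) appends [9, 14]): d = {'a': [9, 14], 'b': [9, 9, 14]}
After line 4: result = d['b'] = [9, 9, 14]

[9, 9, 14]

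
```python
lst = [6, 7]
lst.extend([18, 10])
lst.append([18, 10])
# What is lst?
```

After line 1: lst = [6, 7]
After line 2 (extend unpacks [18, 10]): lst = [6, 7, 18, 10]
After line 3 (append adds [18, 10] as single element): lst = [6, 7, 18, 10, [18, 10]]

[6, 7, 18, 10, [18, 10]]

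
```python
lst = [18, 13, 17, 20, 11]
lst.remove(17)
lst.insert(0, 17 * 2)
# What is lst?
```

After line 1: lst = [18, 13, 17, 20, 11]
After line 2 (remove first 17): lst = [18, 13, 20, 11]
After line 3 (insert 34 at index 0): lst = [34, 18, 13, 20, 11]

[34, 18, 13, 20, 11]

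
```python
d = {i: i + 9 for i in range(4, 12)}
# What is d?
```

{4: 13, 5: 14, 6: 15, 7: 16, 8: 17, 9: 18, 10: 19, 11: 20}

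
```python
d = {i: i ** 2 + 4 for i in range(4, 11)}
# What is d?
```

{4: 20, 5: 29, 6: 40, 7: 53, 8: 68, 9: 85, 10: 104}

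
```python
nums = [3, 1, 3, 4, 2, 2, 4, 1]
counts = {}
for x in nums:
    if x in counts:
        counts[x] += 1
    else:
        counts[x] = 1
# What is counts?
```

Initial: counts = {}, nums = [3, 1, 3, 4, 2, 2, 4, 1]
See 3: counts = {3: 1}
See 1: counts = {3: 1, 1: 1}
See 3: counts = {3: 2, 1: 1}
See 4: counts = {3: 2, 1: 1, 4: 1}
See 2: counts = {3: 2, 1: 1, 4: 1, 2: 1}
See 2: counts = {3: 2, 1: 1, 4: 1, 2: 2}
See 4: counts = {3: 2, 1: 1, 4: 2, 2: 2}
See 1: counts = {3: 2, 1: 2, 4: 2, 2: 2}

{3: 2, 1: 2, 4: 2, 2: 2}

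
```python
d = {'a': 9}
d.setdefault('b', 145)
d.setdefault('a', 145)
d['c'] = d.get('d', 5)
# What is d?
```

After line 1: d = {'a': 9}
After line 2 (setdefault adds 'b'=145): d = {'a': 9, 'b': 145}
After line 3 (setdefault 'a' no-op, already exists): d = {'a': 9, 'b': 145}
After line 4 (get('d', 5) returns default since 'd' not in d): d = {'a': 9, 'b': 145, 'c': 5}

{'a': 9, 'b': 145, 'c': 5}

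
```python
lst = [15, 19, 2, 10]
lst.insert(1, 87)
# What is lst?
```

[15, 87, 19, 2, 10]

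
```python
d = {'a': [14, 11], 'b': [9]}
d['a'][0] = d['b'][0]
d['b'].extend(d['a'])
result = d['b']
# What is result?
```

After line 1: d = {'a': [14, 11], 'b': [9]}
After line 2 (a[0] = b[0] = 9): d = {'a': [9, 11], 'b': [9]}
After line 3 (b.extend(a) appends [9, 11]): d = {'a': [9, 11], 'b': [9, 9, 11]}
After line 4: result = d['b'] = [9, 9, 11]

[9, 9, 11]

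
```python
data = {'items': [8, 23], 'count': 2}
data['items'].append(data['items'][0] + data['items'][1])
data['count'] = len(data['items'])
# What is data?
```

After line 1: data = {'items': [8, 23], 'count': 2}
After line 2 (append 8 + 23 = 31): data = {'items': [8, 23, 31], 'count': 2}
After line 3 (count = len(items) = 3): data = {'items': [8, 23, 31], 'count': 3}

{'items': [8, 23, 31], 'count': 3}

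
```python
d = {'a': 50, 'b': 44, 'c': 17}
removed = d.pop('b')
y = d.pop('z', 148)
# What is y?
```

After line 1: d = {'a': 50, 'b': 44, 'c': 17}
After line 2 (pop 'b' returns 44): d = {'a': 50, 'c': 17}, removed = 44
After line 3 (pop 'z' missing, returns default 148): d = {'a': 50, 'c': 17}, y = 148

148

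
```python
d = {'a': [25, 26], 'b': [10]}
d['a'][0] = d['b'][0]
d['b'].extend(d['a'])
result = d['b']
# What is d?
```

After line 1: d = {'a': [25, 26], 'b': [10]}
After line 2 (a[0] = b[0] = 10): d = {'a': [10, 26], 'b': [10]}
After line 3 (b.extend(a) appends [10, 26]): d = {'a': [10, 26], 'b': [10, 10, 26]}
After line 4: result = d['b'] = [10, 10, 26]

{'a': [10, 26], 'b': [10, 10, 26]}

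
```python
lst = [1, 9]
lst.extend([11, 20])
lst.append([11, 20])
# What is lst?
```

After line 1: lst = [1, 9]
After line 2 (extend unpacks [11, 20]): lst = [1, 9, 11, 20]
After line 3 (append adds [11, 20] as single element): lst = [1, 9, 11, 20, [11, 20]]

[1, 9, 11, 20, [11, 20]]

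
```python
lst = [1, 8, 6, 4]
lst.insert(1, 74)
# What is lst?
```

[1, 74, 8, 6, 4]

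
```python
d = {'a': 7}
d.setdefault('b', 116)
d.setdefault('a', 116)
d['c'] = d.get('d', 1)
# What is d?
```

After line 1: d = {'a': 7}
After line 2 (setdefault adds 'b'=116): d = {'a': 7, 'b': 116}
After line 3 (setdefault 'a' no-op, already exists): d = {'a': 7, 'b': 116}
After line 4 (get('d', 1) returns default since 'd' not in d): d = {'a': 7, 'b': 116, 'c': 1}

{'a': 7, 'b': 116, 'c': 1}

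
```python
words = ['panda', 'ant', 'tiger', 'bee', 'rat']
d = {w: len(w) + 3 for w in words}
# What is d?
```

{'panda': 8, 'ant': 6, 'tiger': 8, 'bee': 6, 'rat': 6}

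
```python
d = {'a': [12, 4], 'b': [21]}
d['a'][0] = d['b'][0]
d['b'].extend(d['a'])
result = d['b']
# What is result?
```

After line 1: d = {'a': [12, 4], 'b': [21]}
After line 2 (a[0] = b[0] = 21): d = {'a': [21, 4], 'b': [21]}
After line 3 (b.extend(a) appends [21, 4]): d = {'a': [21, 4], 'b': [21, 21, 4]}
After line 4: result = d['b'] = [21, 21, 4]

[21, 21, 4]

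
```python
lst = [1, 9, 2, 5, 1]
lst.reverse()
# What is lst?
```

[1, 5, 2, 9, 1]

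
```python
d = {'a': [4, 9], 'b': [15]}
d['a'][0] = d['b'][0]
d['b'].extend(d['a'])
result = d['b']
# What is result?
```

After line 1: d = {'a': [4, 9], 'b': [15]}
After line 2 (a[0] = b[0] = 15): d = {'a': [15, 9], 'b': [15]}
After line 3 (b.extend(a) appends [15, 9]): d = {'a': [15, 9], 'b': [15, 15, 9]}
After line 4: result = d['b'] = [15, 15, 9]

[15, 15, 9]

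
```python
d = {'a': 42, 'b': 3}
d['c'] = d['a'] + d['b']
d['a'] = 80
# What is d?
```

After line 1: d = {'a': 42, 'b': 3}
After line 2 (d['c'] = 42 + 3): d = {'a': 42, 'b': 3, 'c': 45}
After line 3: d = {'a': 80, 'b': 3, 'c': 45}

{'a': 80, 'b': 3, 'c': 45}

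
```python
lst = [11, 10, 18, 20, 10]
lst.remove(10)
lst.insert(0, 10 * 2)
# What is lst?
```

After line 1: lst = [11, 10, 18, 20, 10]
After line 2 (remove first 10): lst = [11, 18, 20, 10]
After line 3 (insert 20 at index 0): lst = [20, 11, 18, 20, 10]

[20, 11, 18, 20, 10]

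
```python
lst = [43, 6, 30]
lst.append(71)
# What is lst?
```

[43, 6, 30, 71]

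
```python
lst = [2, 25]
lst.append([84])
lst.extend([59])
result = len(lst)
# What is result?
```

After line 1: lst = [2, 25]
After line 2 (append adds [84] as single element): lst = [2, 25, [84]]
After line 3 (extend unpacks [59], adds 59): lst = [2, 25, [84], 59]
After line 4: result = len(lst) = 4

4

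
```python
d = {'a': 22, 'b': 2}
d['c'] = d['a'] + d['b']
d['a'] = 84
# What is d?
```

After line 1: d = {'a': 22, 'b': 2}
After line 2 (d['c'] = 22 + 2): d = {'a': 22, 'b': 2, 'c': 24}
After line 3: d = {'a': 84, 'b': 2, 'c': 24}

{'a': 84, 'b': 2, 'c': 24}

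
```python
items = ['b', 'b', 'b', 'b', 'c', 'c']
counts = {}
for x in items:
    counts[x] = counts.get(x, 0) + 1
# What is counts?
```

Initial: counts = {}, items = ['b', 'b', 'b', 'b', 'c', 'c']
See 'b': counts = {'b': 1}
See 'b': counts = {'b': 2}
See 'b': counts = {'b': 3}
See 'b': counts = {'b': 4}
See 'c': counts = {'b': 4, 'c': 1}
See 'c': counts = {'b': 4, 'c': 2}

{'b': 4, 'c': 2}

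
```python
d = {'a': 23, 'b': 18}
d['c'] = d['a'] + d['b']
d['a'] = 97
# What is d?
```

After line 1: d = {'a': 23, 'b': 18}
After line 2 (d['c'] = 23 + 18): d = {'a': 23, 'b': 18, 'c': 41}
After line 3: d = {'a': 97, 'b': 18, 'c': 41}

{'a': 97, 'b': 18, 'c': 41}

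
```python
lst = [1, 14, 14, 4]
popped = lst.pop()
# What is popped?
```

4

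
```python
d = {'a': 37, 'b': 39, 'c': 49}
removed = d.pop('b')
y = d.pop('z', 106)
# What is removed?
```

After line 1: d = {'a': 37, 'b': 39, 'c': 49}
After line 2 (pop 'b' returns 39): d = {'a': 37, 'c': 49}, removed = 39
After line 3 (pop 'z' missing, returns default 106): d = {'a': 37, 'c': 49}, y = 106

39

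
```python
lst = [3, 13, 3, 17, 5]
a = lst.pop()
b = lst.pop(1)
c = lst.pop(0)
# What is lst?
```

After line 1: lst = [3, 13, 3, 17, 5]
After line 2 (pop() -> a = 5): lst = [3, 13, 3, 17]
After line 3 (pop(1) -> b = 13): lst = [3, 3, 17]
After line 4 (pop(0) -> c = 3): lst = [3, 17]

[3, 17]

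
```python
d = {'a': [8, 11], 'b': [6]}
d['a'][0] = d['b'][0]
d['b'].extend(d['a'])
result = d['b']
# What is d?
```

After line 1: d = {'a': [8, 11], 'b': [6]}
After line 2 (a[0] = b[0] = 6): d = {'a': [6, 11], 'b': [6]}
After line 3 (b.extend(a) appends [6, 11]): d = {'a': [6, 11], 'b': [6, 6, 11]}
After line 4: result = d['b'] = [6, 6, 11]

{'a': [6, 11], 'b': [6, 6, 11]}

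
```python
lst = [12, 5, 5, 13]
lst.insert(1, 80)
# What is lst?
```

[12, 80, 5, 5, 13]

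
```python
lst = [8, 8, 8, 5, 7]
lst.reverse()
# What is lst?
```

[7, 5, 8, 8, 8]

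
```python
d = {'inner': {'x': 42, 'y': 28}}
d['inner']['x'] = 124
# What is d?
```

After line 1: d = {'inner': {'x': 42, 'y': 28}}
After line 2 (inner x overwritten): d = {'inner': {'x': 124, 'y': 28}}

{'inner': {'x': 124, 'y': 28}}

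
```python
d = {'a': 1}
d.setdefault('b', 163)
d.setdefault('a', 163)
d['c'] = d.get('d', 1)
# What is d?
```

After line 1: d = {'a': 1}
After line 2 (setdefault adds 'b'=163): d = {'a': 1, 'b': 163}
After line 3 (setdefault 'a' no-op, already exists): d = {'a': 1, 'b': 163}
After line 4 (get('d', 1) returns default since 'd' not in d): d = {'a': 1, 'b': 163, 'c': 1}

{'a': 1, 'b': 163, 'c': 1}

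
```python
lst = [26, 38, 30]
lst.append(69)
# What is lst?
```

[26, 38, 30, 69]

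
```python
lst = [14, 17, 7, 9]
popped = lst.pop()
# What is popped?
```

9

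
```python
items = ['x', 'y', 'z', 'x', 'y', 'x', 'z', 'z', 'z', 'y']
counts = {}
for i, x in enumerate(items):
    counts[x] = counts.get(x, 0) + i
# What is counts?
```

Initial: counts = {}, items = ['x', 'y', 'z', 'x', 'y', 'x', 'z', 'z', 'z', 'y']
i=0, x='x': counts = {'x': 0}
i=1, x='y': counts = {'x': 0, 'y': 1}
i=2, x='z': counts = {'x': 0, 'y': 1, 'z': 2}
i=3, x='x': counts = {'x': 3, 'y': 1, 'z': 2}
i=4, x='y': counts = {'x': 3, 'y': 5, 'z': 2}
i=5, x='x': counts = {'x': 8, 'y': 5, 'z': 2}
i=6, x='z': counts = {'x': 8, 'y': 5, 'z': 8}
i=7, x='z': counts = {'x': 8, 'y': 5, 'z': 15}
i=8, x='z': counts = {'x': 8, 'y': 5, 'z': 23}
i=9, x='y': counts = {'x': 8, 'y': 14, 'z': 23}

{'x': 8, 'y': 14, 'z': 23}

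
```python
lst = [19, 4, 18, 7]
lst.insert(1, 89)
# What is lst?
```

[19, 89, 4, 18, 7]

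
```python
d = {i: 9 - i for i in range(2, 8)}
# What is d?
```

{2: 7, 3: 6, 4: 5, 5: 4, 6: 3, 7: 2}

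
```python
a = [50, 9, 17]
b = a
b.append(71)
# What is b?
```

After line 1: a = [50, 9, 17]
After line 2 (b = a is an alias, same object): a = [50, 9, 17], b = [50, 9, 17]
After line 3 (b.append mutates the shared list): a = [50, 9, 17, 71], b = [50, 9, 17, 71]

[50, 9, 17, 71]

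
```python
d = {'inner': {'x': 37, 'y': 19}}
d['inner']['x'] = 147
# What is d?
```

After line 1: d = {'inner': {'x': 37, 'y': 19}}
After line 2 (inner x overwritten): d = {'inner': {'x': 147, 'y': 19}}

{'inner': {'x': 147, 'y': 19}}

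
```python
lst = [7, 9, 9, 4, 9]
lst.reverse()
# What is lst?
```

[9, 4, 9, 9, 7]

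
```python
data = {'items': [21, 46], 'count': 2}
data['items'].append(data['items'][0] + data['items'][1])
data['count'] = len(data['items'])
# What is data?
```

After line 1: data = {'items': [21, 46], 'count': 2}
After line 2 (append 21 + 46 = 67): data = {'items': [21, 46, 67], 'count': 2}
After line 3 (count = len(items) = 3): data = {'items': [21, 46, 67], 'count': 3}

{'items': [21, 46, 67], 'count': 3}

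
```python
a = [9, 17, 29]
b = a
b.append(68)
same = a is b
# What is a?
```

After line 1: a = [9, 17, 29]
After line 2 (b = a is an alias, same object): a = [9, 17, 29], b = [9, 17, 29]
After line 3 (b.append mutates the shared list): a = [9, 17, 29, 68], b = [9, 17, 29, 68]
After line 4 (same = a is b; same object -> True): same = True

[9, 17, 29, 68]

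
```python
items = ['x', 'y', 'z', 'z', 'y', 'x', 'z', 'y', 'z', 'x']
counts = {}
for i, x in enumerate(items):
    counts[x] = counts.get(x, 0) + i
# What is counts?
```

Initial: counts = {}, items = ['x', 'y', 'z', 'z', 'y', 'x', 'z', 'y', 'z', 'x']
i=0, x='x': counts = {'x': 0}
i=1, x='y': counts = {'x': 0, 'y': 1}
i=2, x='z': counts = {'x': 0, 'y': 1, 'z': 2}
i=3, x='z': counts = {'x': 0, 'y': 1, 'z': 5}
i=4, x='y': counts = {'x': 0, 'y': 5, 'z': 5}
i=5, x='x': counts = {'x': 5, 'y': 5, 'z': 5}
i=6, x='z': counts = {'x': 5, 'y': 5, 'z': 11}
i=7, x='y': counts = {'x': 5, 'y': 12, 'z': 11}
i=8, x='z': counts = {'x': 5, 'y': 12, 'z': 19}
i=9, x='x': counts = {'x': 14, 'y': 12, 'z': 19}

{'x': 14, 'y': 12, 'z': 19}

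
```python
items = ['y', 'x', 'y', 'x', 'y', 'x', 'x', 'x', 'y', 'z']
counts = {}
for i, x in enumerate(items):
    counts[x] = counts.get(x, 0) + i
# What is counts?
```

Initial: counts = {}, items = ['y', 'x', 'y', 'x', 'y', 'x', 'x', 'x', 'y', 'z']
i=0, x='y': counts = {'y': 0}
i=1, x='x': counts = {'y': 0, 'x': 1}
i=2, x='y': counts = {'y': 2, 'x': 1}
i=3, x='x': counts = {'y': 2, 'x': 4}
i=4, x='y': counts = {'y': 6, 'x': 4}
i=5, x='x': counts = {'y': 6, 'x': 9}
i=6, x='x': counts = {'y': 6, 'x': 15}
i=7, x='x': counts = {'y': 6, 'x': 22}
i=8, x='y': counts = {'y': 14, 'x': 22}
i=9, x='z': counts = {'y': 14, 'x': 22, 'z': 9}

{'y': 14, 'x': 22, 'z': 9}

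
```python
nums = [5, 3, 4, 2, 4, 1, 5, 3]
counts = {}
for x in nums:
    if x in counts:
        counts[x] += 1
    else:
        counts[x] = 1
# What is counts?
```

Initial: counts = {}, nums = [5, 3, 4, 2, 4, 1, 5, 3]
See 5: counts = {5: 1}
See 3: counts = {5: 1, 3: 1}
See 4: counts = {5: 1, 3: 1, 4: 1}
See 2: counts = {5: 1, 3: 1, 4: 1, 2: 1}
See 4: counts = {5: 1, 3: 1, 4: 2, 2: 1}
See 1: counts = {5: 1, 3: 1, 4: 2, 2: 1, 1: 1}
See 5: counts = {5: 2, 3: 1, 4: 2, 2: 1, 1: 1}
See 3: counts = {5: 2, 3: 2, 4: 2, 2: 1, 1: 1}

{5: 2, 3: 2, 4: 2, 2: 1, 1: 1}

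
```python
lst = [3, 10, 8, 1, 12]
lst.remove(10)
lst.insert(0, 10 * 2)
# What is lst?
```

After line 1: lst = [3, 10, 8, 1, 12]
After line 2 (remove first 10): lst = [3, 8, 1, 12]
After line 3 (insert 20 at index 0): lst = [20, 3, 8, 1, 12]

[20, 3, 8, 1, 12]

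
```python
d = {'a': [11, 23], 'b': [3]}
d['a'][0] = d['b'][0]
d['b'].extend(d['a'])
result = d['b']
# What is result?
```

After line 1: d = {'a': [11, 23], 'b': [3]}
After line 2 (a[0] = b[0] = 3): d = {'a': [3, 23], 'b': [3]}
After line 3 (b.extend(a) appends [3, 23]): d = {'a': [3, 23], 'b': [3, 3, 23]}
After line 4: result = d['b'] = [3, 3, 23]

[3, 3, 23]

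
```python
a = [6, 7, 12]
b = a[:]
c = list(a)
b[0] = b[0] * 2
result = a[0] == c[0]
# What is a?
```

After line 1: a = [6, 7, 12]
After line 2 (b = a[:], copy): a = [6, 7, 12], b = [6, 7, 12]
After line 3 (c = list(a) is a copy, new object): c = [6, 7, 12]
After line 4 (b[0] = 6 * 2 = 12; only b mutates (copy)): a = [6, 7, 12], b = [12, 7, 12], c = [6, 7, 12]
After line 5 (a[0] = 6, c[0] = 6; result = True)

[6, 7, 12]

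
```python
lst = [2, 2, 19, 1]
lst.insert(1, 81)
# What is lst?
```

[2, 81, 2, 19, 1]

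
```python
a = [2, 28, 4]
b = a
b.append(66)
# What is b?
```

After line 1: a = [2, 28, 4]
After line 2 (b = a is an alias, same object): a = [2, 28, 4], b = [2, 28, 4]
After line 3 (b.append mutates the shared list): a = [2, 28, 4, 66], b = [2, 28, 4, 66]

[2, 28, 4, 66]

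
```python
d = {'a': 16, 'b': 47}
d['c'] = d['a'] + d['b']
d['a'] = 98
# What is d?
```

After line 1: d = {'a': 16, 'b': 47}
After line 2 (d['c'] = 16 + 47): d = {'a': 16, 'b': 47, 'c': 63}
After line 3: d = {'a': 98, 'b': 47, 'c': 63}

{'a': 98, 'b': 47, 'c': 63}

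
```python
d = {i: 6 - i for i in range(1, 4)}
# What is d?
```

{1: 5, 2: 4, 3: 3}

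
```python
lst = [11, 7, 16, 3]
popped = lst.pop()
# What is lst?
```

[11, 7, 16]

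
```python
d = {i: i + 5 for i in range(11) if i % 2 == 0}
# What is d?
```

{0: 5, 2: 7, 4: 9, 6: 11, 8: 13, 10: 15}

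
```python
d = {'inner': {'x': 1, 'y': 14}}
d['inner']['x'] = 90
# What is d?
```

After line 1: d = {'inner': {'x': 1, 'y': 14}}
After line 2 (inner x overwritten): d = {'inner': {'x': 90, 'y': 14}}

{'inner': {'x': 90, 'y': 14}}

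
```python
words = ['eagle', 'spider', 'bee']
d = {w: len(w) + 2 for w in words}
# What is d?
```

{'eagle': 7, 'spider': 8, 'bee': 5}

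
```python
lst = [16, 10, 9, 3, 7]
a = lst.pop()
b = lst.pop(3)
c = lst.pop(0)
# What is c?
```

After line 1: lst = [16, 10, 9, 3, 7]
After line 2 (pop() -> a = 7): lst = [16, 10, 9, 3]
After line 3 (pop(3) -> b = 3): lst = [16, 10, 9]
After line 4 (pop(0) -> c = 16): lst = [10, 9]

16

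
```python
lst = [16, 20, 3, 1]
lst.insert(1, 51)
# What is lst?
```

[16, 51, 20, 3, 1]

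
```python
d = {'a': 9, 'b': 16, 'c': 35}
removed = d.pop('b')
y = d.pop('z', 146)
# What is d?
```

After line 1: d = {'a': 9, 'b': 16, 'c': 35}
After line 2 (pop 'b' returns 16): d = {'a': 9, 'c': 35}, removed = 16
After line 3 (pop 'z' missing, returns default 146): d = {'a': 9, 'c': 35}, y = 146

{'a': 9, 'c': 35}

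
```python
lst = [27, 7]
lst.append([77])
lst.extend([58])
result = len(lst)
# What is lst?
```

After line 1: lst = [27, 7]
After line 2 (append adds [77] as single element): lst = [27, 7, [77]]
After line 3 (extend unpacks [58], adds 58): lst = [27, 7, [77], 58]
After line 4: result = len(lst) = 4

[27, 7, [77], 58]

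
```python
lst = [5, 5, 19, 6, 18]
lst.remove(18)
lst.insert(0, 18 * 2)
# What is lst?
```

After line 1: lst = [5, 5, 19, 6, 18]
After line 2 (remove first 18): lst = [5, 5, 19, 6]
After line 3 (insert 36 at index 0): lst = [36, 5, 5, 19, 6]

[36, 5, 5, 19, 6]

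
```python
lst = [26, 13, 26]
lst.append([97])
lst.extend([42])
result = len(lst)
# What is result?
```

After line 1: lst = [26, 13, 26]
After line 2 (append adds [97] as single element): lst = [26, 13, 26, [97]]
After line 3 (extend unpacks [42], adds 42): lst = [26, 13, 26, [97], 42]
After line 4: result = len(lst) = 5

5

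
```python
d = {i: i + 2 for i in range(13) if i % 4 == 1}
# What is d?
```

{1: 3, 5: 7, 9: 11}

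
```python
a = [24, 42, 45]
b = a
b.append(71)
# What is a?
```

After line 1: a = [24, 42, 45]
After line 2 (b = a is an alias, same object): a = [24, 42, 45], b = [24, 42, 45]
After line 3 (b.append mutates the shared list): a = [24, 42, 45, 71], b = [24, 42, 45, 71]

[24, 42, 45, 71]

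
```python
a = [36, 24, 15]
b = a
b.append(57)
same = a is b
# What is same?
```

After line 1: a = [36, 24, 15]
After line 2 (b = a is an alias, same object): a = [36, 24, 15], b = [36, 24, 15]
After line 3 (b.append mutates the shared list): a = [36, 24, 15, 57], b = [36, 24, 15, 57]
After line 4 (same = a is b; same object -> True): same = True

True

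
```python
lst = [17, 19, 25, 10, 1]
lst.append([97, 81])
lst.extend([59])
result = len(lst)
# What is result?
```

After line 1: lst = [17, 19, 25, 10, 1]
After line 2 (append adds [97, 81] as single element): lst = [17, 19, 25, 10, 1, [97, 81]]
After line 3 (extend unpacks [59], adds 59): lst = [17, 19, 25, 10, 1, [97, 81], 59]
After line 4: result = len(lst) = 7

7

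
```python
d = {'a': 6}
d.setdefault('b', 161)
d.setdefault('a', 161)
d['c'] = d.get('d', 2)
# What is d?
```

After line 1: d = {'a': 6}
After line 2 (setdefault adds 'b'=161): d = {'a': 6, 'b': 161}
After line 3 (setdefault 'a' no-op, already exists): d = {'a': 6, 'b': 161}
After line 4 (get('d', 2) returns default since 'd' not in d): d = {'a': 6, 'b': 161, 'c': 2}

{'a': 6, 'b': 161, 'c': 2}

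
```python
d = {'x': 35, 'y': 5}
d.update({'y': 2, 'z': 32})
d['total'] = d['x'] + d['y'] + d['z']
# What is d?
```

After line 1: d = {'x': 35, 'y': 5}
After line 2 (y overwritten, z added): d = {'x': 35, 'y': 2, 'z': 32}
After line 3 (total = 35 + 2 + 32 = 69): d = {'x': 35, 'y': 2, 'z': 32, 'total': 69}

{'x': 35, 'y': 2, 'z': 32, 'total': 69}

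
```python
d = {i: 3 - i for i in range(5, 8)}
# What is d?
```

{5: -2, 6: -3, 7: -4}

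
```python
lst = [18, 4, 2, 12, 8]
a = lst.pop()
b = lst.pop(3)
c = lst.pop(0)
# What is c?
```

After line 1: lst = [18, 4, 2, 12, 8]
After line 2 (pop() -> a = 8): lst = [18, 4, 2, 12]
After line 3 (pop(3) -> b = 12): lst = [18, 4, 2]
After line 4 (pop(0) -> c = 18): lst = [4, 2]

18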